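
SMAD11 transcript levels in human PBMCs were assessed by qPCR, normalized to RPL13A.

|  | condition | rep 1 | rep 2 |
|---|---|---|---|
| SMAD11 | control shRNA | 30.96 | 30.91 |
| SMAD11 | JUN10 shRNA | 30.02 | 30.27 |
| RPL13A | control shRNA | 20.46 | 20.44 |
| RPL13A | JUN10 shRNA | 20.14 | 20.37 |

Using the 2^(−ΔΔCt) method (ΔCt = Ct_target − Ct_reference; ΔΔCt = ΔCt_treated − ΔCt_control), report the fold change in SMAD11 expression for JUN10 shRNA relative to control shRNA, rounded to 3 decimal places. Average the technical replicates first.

Mean Ct: SMAD11 control shRNA 30.935; SMAD11 JUN10 shRNA 30.145; RPL13A control shRNA 20.450; RPL13A JUN10 shRNA 20.255
ΔCt(control shRNA) = 30.935 − 20.450 = 10.485
ΔCt(JUN10 shRNA) = 30.145 − 20.255 = 9.890
ΔΔCt = 9.890 − 10.485 = -0.595
Fold change = 2^(−(-0.595)) = 2^0.595 = 1.5105

1.510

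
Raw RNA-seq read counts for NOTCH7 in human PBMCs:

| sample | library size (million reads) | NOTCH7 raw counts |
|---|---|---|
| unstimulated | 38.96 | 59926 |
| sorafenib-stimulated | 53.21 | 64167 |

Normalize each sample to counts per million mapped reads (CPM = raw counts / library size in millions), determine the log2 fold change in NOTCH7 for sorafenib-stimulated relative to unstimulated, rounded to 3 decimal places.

-0.351

CPM(unstimulated) = 59926 / 38.96 = 1538.1417
CPM(sorafenib-stimulated) = 64167 / 53.21 = 1205.9199
Fold change = 1205.9199 / 1538.1417 = 0.78401
log2(0.78401) = -0.3511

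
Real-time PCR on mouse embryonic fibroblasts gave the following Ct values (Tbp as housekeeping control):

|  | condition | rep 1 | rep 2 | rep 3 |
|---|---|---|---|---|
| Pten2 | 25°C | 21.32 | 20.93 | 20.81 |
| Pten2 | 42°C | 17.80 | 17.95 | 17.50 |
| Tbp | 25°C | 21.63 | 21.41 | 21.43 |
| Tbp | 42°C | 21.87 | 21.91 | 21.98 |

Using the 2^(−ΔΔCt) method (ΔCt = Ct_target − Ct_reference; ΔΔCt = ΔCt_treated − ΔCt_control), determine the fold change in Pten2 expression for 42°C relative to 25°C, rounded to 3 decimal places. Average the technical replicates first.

12.996

Mean Ct: Pten2 25°C 21.020; Pten2 42°C 17.750; Tbp 25°C 21.490; Tbp 42°C 21.920
ΔCt(25°C) = 21.020 − 21.490 = -0.470
ΔCt(42°C) = 17.750 − 21.920 = -4.170
ΔΔCt = -4.170 − (-0.470) = -3.700
Fold change = 2^(−(-3.700)) = 2^3.700 = 12.9960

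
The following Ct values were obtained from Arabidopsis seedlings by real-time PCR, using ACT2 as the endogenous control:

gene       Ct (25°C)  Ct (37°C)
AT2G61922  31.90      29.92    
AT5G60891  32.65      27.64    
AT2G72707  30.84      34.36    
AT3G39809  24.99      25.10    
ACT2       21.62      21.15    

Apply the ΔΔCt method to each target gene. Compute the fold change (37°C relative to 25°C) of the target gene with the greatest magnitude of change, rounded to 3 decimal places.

23.264

AT2G61922: ΔΔCt = (29.92−21.15) − (31.90−21.62) = 8.77 − 10.28 = -1.51; fold change = 2^1.51 = 2.848
AT5G60891: ΔΔCt = (27.64−21.15) − (32.65−21.62) = 6.49 − 11.03 = -4.54; fold change = 2^4.54 = 23.264
AT2G72707: ΔΔCt = (34.36−21.15) − (30.84−21.62) = 13.21 − 9.22 = 3.99; fold change = 2^-3.99 = 0.063
AT3G39809: ΔΔCt = (25.10−21.15) − (24.99−21.62) = 3.95 − 3.37 = 0.58; fold change = 2^-0.58 = 0.669
AT5G60891 has the largest |ΔΔCt| = 4.54.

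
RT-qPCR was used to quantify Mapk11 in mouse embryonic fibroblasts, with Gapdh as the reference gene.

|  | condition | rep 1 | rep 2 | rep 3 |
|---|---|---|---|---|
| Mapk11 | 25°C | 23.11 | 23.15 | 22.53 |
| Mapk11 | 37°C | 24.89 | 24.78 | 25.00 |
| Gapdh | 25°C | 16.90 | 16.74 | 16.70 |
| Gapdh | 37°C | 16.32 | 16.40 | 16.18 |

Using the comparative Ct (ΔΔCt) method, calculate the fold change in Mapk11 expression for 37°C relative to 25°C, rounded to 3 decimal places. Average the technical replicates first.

Mean Ct: Mapk11 25°C 22.930; Mapk11 37°C 24.890; Gapdh 25°C 16.780; Gapdh 37°C 16.300
ΔCt(25°C) = 22.930 − 16.780 = 6.150
ΔCt(37°C) = 24.890 − 16.300 = 8.590
ΔΔCt = 8.590 − 6.150 = 2.440
Fold change = 2^(−2.440) = 0.1843

0.184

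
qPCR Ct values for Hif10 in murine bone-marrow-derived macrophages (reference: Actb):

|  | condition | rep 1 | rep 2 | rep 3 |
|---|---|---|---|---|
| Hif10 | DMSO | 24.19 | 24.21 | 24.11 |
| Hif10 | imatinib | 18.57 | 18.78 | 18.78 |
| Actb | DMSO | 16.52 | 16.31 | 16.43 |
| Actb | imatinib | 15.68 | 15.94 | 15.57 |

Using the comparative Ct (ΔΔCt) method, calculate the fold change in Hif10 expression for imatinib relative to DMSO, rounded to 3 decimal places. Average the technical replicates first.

27.284

Mean Ct: Hif10 DMSO 24.170; Hif10 imatinib 18.710; Actb DMSO 16.420; Actb imatinib 15.730
ΔCt(DMSO) = 24.170 − 16.420 = 7.750
ΔCt(imatinib) = 18.710 − 15.730 = 2.980
ΔΔCt = 2.980 − 7.750 = -4.770
Fold change = 2^(−(-4.770)) = 2^4.770 = 27.2843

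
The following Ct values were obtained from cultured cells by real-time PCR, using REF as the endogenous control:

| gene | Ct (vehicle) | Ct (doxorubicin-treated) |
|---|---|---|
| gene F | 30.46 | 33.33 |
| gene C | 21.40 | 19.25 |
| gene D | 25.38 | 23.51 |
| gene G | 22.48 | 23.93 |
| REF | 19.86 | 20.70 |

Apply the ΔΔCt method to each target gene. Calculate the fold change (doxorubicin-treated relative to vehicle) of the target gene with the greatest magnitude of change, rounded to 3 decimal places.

gene F: ΔΔCt = (33.33−20.70) − (30.46−19.86) = 12.63 − 10.60 = 2.03; fold change = 2^-2.03 = 0.245
gene C: ΔΔCt = (19.25−20.70) − (21.40−19.86) = -1.45 − 1.54 = -2.99; fold change = 2^2.99 = 7.945
gene D: ΔΔCt = (23.51−20.70) − (25.38−19.86) = 2.81 − 5.52 = -2.71; fold change = 2^2.71 = 6.543
gene G: ΔΔCt = (23.93−20.70) − (22.48−19.86) = 3.23 − 2.62 = 0.61; fold change = 2^-0.61 = 0.655
gene C has the largest |ΔΔCt| = 2.99.

7.945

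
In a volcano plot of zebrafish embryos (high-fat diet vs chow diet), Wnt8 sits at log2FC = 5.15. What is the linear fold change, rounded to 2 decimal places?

Fold change = 2^(5.15) = 35.506

35.51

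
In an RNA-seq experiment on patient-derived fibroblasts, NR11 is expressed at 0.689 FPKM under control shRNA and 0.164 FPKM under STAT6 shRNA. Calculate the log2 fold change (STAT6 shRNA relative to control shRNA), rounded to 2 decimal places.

-2.07

Fold change = 0.164 / 0.689 = 0.2380
log2(0.2380) = -2.071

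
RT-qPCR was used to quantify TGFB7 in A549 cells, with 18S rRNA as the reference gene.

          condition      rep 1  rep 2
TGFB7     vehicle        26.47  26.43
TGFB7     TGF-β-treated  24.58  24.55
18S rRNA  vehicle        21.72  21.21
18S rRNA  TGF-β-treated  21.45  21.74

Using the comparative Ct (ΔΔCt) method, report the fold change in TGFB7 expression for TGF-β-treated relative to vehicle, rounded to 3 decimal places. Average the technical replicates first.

Mean Ct: TGFB7 vehicle 26.450; TGFB7 TGF-β-treated 24.565; 18S rRNA vehicle 21.465; 18S rRNA TGF-β-treated 21.595
ΔCt(vehicle) = 26.450 − 21.465 = 4.985
ΔCt(TGF-β-treated) = 24.565 − 21.595 = 2.970
ΔΔCt = 2.970 − 4.985 = -2.015
Fold change = 2^(−(-2.015)) = 2^2.015 = 4.0418

4.042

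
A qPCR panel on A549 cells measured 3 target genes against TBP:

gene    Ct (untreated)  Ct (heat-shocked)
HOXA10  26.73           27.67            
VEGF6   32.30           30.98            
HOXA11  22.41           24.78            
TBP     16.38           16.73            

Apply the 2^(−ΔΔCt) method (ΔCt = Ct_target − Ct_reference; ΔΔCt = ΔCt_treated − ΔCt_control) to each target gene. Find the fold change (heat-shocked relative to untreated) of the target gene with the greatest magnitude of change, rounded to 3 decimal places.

HOXA10: ΔΔCt = (27.67−16.73) − (26.73−16.38) = 10.94 − 10.35 = 0.59; fold change = 2^-0.59 = 0.664
VEGF6: ΔΔCt = (30.98−16.73) − (32.30−16.38) = 14.25 − 15.92 = -1.67; fold change = 2^1.67 = 3.182
HOXA11: ΔΔCt = (24.78−16.73) − (22.41−16.38) = 8.05 − 6.03 = 2.02; fold change = 2^-2.02 = 0.247
HOXA11 has the largest |ΔΔCt| = 2.02.

0.247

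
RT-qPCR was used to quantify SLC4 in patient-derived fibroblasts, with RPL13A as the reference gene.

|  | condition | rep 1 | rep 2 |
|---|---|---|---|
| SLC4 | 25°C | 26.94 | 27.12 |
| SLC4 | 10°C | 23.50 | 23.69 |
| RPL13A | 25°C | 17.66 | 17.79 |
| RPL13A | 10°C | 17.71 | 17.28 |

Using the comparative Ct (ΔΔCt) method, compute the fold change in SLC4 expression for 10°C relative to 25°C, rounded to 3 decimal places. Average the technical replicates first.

Mean Ct: SLC4 25°C 27.030; SLC4 10°C 23.595; RPL13A 25°C 17.725; RPL13A 10°C 17.495
ΔCt(25°C) = 27.030 − 17.725 = 9.305
ΔCt(10°C) = 23.595 − 17.495 = 6.100
ΔΔCt = 6.100 − 9.305 = -3.205
Fold change = 2^(−(-3.205)) = 2^3.205 = 9.2215

9.221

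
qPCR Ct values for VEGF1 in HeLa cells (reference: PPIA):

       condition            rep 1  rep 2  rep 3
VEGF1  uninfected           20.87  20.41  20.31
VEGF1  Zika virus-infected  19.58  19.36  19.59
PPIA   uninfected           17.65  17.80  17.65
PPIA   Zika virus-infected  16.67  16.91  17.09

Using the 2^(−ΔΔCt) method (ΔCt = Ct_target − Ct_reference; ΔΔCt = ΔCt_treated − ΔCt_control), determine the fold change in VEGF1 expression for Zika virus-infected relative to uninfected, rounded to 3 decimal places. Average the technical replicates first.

1.157

Mean Ct: VEGF1 uninfected 20.530; VEGF1 Zika virus-infected 19.510; PPIA uninfected 17.700; PPIA Zika virus-infected 16.890
ΔCt(uninfected) = 20.530 − 17.700 = 2.830
ΔCt(Zika virus-infected) = 19.510 − 16.890 = 2.620
ΔΔCt = 2.620 − 2.830 = -0.210
Fold change = 2^(−(-0.210)) = 2^0.210 = 1.1567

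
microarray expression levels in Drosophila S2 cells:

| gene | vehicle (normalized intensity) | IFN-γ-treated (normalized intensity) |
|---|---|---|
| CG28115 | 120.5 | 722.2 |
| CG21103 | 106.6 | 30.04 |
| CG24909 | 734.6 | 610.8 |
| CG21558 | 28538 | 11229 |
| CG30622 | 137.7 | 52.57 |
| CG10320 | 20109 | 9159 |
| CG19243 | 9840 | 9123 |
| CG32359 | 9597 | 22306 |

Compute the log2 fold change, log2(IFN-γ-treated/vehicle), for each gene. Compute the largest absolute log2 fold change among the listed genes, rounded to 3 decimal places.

2.583

log2(722.2/120.5) = 2.583  (CG28115)
log2(30.04/106.6) = -1.827  (CG21103)
log2(610.8/734.6) = -0.266  (CG24909)
log2(11229/28538) = -1.346  (CG21558)
log2(52.57/137.7) = -1.389  (CG30622)
log2(9159/20109) = -1.135  (CG10320)
log2(9123/9840) = -0.109  (CG19243)
log2(22306/9597) = 1.217  (CG32359)
The largest magnitude belongs to CG28115.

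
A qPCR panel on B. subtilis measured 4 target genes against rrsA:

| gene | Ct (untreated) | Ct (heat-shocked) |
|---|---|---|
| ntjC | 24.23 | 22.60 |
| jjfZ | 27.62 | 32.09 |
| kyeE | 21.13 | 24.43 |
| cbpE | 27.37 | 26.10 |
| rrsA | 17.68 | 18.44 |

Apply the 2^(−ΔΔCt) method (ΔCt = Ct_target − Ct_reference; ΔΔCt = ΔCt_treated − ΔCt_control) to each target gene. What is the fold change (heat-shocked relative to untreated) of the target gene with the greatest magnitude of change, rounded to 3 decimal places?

0.076

ntjC: ΔΔCt = (22.60−18.44) − (24.23−17.68) = 4.16 − 6.55 = -2.39; fold change = 2^2.39 = 5.242
jjfZ: ΔΔCt = (32.09−18.44) − (27.62−17.68) = 13.65 − 9.94 = 3.71; fold change = 2^-3.71 = 0.076
kyeE: ΔΔCt = (24.43−18.44) − (21.13−17.68) = 5.99 − 3.45 = 2.54; fold change = 2^-2.54 = 0.172
cbpE: ΔΔCt = (26.10−18.44) − (27.37−17.68) = 7.66 − 9.69 = -2.03; fold change = 2^2.03 = 4.084
jjfZ has the largest |ΔΔCt| = 3.71.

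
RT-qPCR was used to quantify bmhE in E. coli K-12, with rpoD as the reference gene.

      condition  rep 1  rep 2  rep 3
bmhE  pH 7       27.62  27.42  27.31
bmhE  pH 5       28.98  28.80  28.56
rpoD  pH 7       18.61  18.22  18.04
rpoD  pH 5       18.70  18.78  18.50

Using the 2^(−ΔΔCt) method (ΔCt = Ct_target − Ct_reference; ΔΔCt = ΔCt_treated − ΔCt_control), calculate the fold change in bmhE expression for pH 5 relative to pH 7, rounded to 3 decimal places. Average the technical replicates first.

0.514

Mean Ct: bmhE pH 7 27.450; bmhE pH 5 28.780; rpoD pH 7 18.290; rpoD pH 5 18.660
ΔCt(pH 7) = 27.450 − 18.290 = 9.160
ΔCt(pH 5) = 28.780 − 18.660 = 10.120
ΔΔCt = 10.120 − 9.160 = 0.960
Fold change = 2^(−0.960) = 0.5141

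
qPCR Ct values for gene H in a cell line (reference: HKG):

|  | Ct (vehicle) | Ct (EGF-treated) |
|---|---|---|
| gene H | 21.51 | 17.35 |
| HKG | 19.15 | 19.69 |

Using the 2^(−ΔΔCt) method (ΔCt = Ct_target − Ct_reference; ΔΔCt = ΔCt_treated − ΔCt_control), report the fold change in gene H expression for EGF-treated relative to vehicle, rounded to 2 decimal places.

ΔCt(vehicle) = 21.510 − 19.150 = 2.360
ΔCt(EGF-treated) = 17.350 − 19.690 = -2.340
ΔΔCt = -2.340 − 2.360 = -4.700
Fold change = 2^(−(-4.700)) = 2^4.700 = 25.992

25.99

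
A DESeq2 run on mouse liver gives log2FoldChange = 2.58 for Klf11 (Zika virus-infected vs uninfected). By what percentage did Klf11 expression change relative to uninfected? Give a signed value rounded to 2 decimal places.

497.94%

Fold change = 2^(2.58) = 5.9794
Percent change = (FC − 1) × 100% = (5.9794 − 1) × 100 = 497.94%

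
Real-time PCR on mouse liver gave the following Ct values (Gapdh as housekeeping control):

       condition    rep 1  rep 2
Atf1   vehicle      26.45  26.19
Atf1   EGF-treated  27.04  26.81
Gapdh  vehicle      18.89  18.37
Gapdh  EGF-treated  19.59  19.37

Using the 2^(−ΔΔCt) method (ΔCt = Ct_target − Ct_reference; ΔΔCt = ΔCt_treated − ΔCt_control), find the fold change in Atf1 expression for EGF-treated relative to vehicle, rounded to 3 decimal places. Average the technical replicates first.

1.185

Mean Ct: Atf1 vehicle 26.320; Atf1 EGF-treated 26.925; Gapdh vehicle 18.630; Gapdh EGF-treated 19.480
ΔCt(vehicle) = 26.320 − 18.630 = 7.690
ΔCt(EGF-treated) = 26.925 − 19.480 = 7.445
ΔΔCt = 7.445 − 7.690 = -0.245
Fold change = 2^(−(-0.245)) = 2^0.245 = 1.1851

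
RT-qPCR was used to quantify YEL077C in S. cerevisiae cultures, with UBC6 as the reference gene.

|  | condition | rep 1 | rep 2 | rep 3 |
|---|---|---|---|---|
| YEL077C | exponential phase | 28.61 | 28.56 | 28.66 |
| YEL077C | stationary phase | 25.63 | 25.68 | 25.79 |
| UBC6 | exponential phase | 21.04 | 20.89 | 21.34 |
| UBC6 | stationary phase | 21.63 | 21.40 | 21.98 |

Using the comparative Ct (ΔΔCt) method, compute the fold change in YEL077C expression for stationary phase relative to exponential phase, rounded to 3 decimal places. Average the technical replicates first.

Mean Ct: YEL077C exponential phase 28.610; YEL077C stationary phase 25.700; UBC6 exponential phase 21.090; UBC6 stationary phase 21.670
ΔCt(exponential phase) = 28.610 − 21.090 = 7.520
ΔCt(stationary phase) = 25.700 − 21.670 = 4.030
ΔΔCt = 4.030 − 7.520 = -3.490
Fold change = 2^(−(-3.490)) = 2^3.490 = 11.2356

11.236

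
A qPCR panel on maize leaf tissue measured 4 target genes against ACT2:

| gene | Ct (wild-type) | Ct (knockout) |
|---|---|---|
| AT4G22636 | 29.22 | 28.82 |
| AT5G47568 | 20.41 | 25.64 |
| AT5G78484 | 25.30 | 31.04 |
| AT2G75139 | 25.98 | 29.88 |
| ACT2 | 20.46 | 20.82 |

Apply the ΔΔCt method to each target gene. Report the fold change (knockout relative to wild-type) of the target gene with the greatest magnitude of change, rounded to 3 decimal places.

AT4G22636: ΔΔCt = (28.82−20.82) − (29.22−20.46) = 8.00 − 8.76 = -0.76; fold change = 2^0.76 = 1.693
AT5G47568: ΔΔCt = (25.64−20.82) − (20.41−20.46) = 4.82 − (-0.05) = 4.87; fold change = 2^-4.87 = 0.034
AT5G78484: ΔΔCt = (31.04−20.82) − (25.30−20.46) = 10.22 − 4.84 = 5.38; fold change = 2^-5.38 = 0.024
AT2G75139: ΔΔCt = (29.88−20.82) − (25.98−20.46) = 9.06 − 5.52 = 3.54; fold change = 2^-3.54 = 0.086
AT5G78484 has the largest |ΔΔCt| = 5.38.

0.024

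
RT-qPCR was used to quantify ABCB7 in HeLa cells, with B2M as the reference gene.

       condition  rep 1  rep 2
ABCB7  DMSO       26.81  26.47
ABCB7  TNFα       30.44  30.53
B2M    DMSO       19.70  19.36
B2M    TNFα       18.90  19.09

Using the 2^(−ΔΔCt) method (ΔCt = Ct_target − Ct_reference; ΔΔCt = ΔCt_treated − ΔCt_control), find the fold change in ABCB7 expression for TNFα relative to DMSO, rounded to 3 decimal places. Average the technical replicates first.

0.048

Mean Ct: ABCB7 DMSO 26.640; ABCB7 TNFα 30.485; B2M DMSO 19.530; B2M TNFα 18.995
ΔCt(DMSO) = 26.640 − 19.530 = 7.110
ΔCt(TNFα) = 30.485 − 18.995 = 11.490
ΔΔCt = 11.490 − 7.110 = 4.380
Fold change = 2^(−4.380) = 0.0480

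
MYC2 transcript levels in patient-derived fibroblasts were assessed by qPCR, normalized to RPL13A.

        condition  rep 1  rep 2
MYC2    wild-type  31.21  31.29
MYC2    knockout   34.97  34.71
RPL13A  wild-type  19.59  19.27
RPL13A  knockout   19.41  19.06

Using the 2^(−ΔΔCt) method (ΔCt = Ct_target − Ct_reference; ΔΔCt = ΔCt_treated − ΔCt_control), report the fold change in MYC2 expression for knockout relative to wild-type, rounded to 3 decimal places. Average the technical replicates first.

0.073

Mean Ct: MYC2 wild-type 31.250; MYC2 knockout 34.840; RPL13A wild-type 19.430; RPL13A knockout 19.235
ΔCt(wild-type) = 31.250 − 19.430 = 11.820
ΔCt(knockout) = 34.840 − 19.235 = 15.605
ΔΔCt = 15.605 − 11.820 = 3.785
Fold change = 2^(−3.785) = 0.0725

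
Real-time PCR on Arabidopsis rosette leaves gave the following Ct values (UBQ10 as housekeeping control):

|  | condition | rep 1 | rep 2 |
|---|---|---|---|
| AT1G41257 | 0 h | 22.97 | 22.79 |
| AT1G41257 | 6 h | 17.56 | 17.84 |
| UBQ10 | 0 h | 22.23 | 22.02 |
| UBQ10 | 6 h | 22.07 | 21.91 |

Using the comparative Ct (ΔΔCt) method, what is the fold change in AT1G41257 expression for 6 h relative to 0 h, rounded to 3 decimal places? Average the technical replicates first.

Mean Ct: AT1G41257 0 h 22.880; AT1G41257 6 h 17.700; UBQ10 0 h 22.125; UBQ10 6 h 21.990
ΔCt(0 h) = 22.880 − 22.125 = 0.755
ΔCt(6 h) = 17.700 − 21.990 = -4.290
ΔΔCt = -4.290 − 0.755 = -5.045
Fold change = 2^(−(-5.045)) = 2^5.045 = 33.0139

33.014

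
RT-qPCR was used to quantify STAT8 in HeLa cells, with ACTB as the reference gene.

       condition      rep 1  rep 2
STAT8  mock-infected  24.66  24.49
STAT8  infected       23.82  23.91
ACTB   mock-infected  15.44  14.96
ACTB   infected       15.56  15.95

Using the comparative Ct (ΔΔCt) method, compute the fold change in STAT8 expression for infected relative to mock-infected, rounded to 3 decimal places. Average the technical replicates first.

Mean Ct: STAT8 mock-infected 24.575; STAT8 infected 23.865; ACTB mock-infected 15.200; ACTB infected 15.755
ΔCt(mock-infected) = 24.575 − 15.200 = 9.375
ΔCt(infected) = 23.865 − 15.755 = 8.110
ΔΔCt = 8.110 − 9.375 = -1.265
Fold change = 2^(−(-1.265)) = 2^1.265 = 2.4033

2.403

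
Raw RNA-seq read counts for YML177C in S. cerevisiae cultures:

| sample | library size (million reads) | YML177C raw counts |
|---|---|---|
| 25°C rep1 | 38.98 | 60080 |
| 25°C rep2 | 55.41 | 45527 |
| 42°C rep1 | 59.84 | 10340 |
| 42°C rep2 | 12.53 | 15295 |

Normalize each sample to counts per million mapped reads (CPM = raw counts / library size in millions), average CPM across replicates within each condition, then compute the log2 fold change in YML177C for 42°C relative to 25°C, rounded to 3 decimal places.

CPM(25°C rep1) = 60080 / 38.98 = 1541.3032
CPM(25°C rep2) = 45527 / 55.41 = 821.6387
CPM(42°C rep1) = 10340 / 59.84 = 172.7941
CPM(42°C rep2) = 15295 / 12.53 = 1220.6704
mean CPM(25°C) = 1181.4710; mean CPM(42°C) = 696.7323
Fold change = 696.7323 / 1181.4710 = 0.58972
log2(0.58972) = -0.7619

-0.762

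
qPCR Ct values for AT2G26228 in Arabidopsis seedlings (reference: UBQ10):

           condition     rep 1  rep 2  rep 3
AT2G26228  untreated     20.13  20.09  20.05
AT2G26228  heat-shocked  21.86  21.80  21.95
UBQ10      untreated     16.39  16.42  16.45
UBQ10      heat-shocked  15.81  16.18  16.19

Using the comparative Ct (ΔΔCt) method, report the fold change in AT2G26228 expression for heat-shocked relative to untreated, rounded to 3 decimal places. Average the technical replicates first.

0.227

Mean Ct: AT2G26228 untreated 20.090; AT2G26228 heat-shocked 21.870; UBQ10 untreated 16.420; UBQ10 heat-shocked 16.060
ΔCt(untreated) = 20.090 − 16.420 = 3.670
ΔCt(heat-shocked) = 21.870 − 16.060 = 5.810
ΔΔCt = 5.810 − 3.670 = 2.140
Fold change = 2^(−2.140) = 0.2269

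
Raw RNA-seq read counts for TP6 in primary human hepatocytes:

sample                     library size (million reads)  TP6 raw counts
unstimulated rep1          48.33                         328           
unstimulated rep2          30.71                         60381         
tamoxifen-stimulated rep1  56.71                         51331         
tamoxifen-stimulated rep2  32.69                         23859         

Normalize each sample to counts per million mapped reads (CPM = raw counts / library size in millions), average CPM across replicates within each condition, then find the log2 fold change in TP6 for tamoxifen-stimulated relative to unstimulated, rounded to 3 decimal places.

CPM(unstimulated rep1) = 328 / 48.33 = 6.7867
CPM(unstimulated rep2) = 60381 / 30.71 = 1966.1674
CPM(tamoxifen-stimulated rep1) = 51331 / 56.71 = 905.1490
CPM(tamoxifen-stimulated rep2) = 23859 / 32.69 = 729.8562
mean CPM(unstimulated) = 986.4770; mean CPM(tamoxifen-stimulated) = 817.5026
Fold change = 817.5026 / 986.4770 = 0.82871
log2(0.82871) = -0.2711

-0.271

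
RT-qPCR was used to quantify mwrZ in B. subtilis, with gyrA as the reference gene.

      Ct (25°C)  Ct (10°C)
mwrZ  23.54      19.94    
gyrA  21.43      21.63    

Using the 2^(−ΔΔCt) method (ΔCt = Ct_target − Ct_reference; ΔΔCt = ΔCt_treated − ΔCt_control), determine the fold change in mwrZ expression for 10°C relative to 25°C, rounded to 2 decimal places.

ΔCt(25°C) = 23.540 − 21.430 = 2.110
ΔCt(10°C) = 19.940 − 21.630 = -1.690
ΔΔCt = -1.690 − 2.110 = -3.800
Fold change = 2^(−(-3.800)) = 2^3.800 = 13.929

13.93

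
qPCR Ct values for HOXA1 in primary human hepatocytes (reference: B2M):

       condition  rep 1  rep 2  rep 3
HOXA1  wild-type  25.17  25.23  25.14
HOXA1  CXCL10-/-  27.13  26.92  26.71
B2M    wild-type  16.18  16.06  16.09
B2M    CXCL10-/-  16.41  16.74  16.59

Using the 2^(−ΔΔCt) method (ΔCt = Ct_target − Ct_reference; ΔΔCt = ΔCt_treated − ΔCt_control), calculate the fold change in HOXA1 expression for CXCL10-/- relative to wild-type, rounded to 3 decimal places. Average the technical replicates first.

Mean Ct: HOXA1 wild-type 25.180; HOXA1 CXCL10-/- 26.920; B2M wild-type 16.110; B2M CXCL10-/- 16.580
ΔCt(wild-type) = 25.180 − 16.110 = 9.070
ΔCt(CXCL10-/-) = 26.920 − 16.580 = 10.340
ΔΔCt = 10.340 − 9.070 = 1.270
Fold change = 2^(−1.270) = 0.4147

0.415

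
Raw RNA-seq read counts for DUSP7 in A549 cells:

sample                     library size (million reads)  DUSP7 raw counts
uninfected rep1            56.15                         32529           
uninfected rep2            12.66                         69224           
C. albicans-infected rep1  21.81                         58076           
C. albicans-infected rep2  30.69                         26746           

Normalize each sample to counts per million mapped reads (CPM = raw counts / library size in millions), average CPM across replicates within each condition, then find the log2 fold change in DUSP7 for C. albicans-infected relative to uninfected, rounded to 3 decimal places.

-0.775

CPM(uninfected rep1) = 32529 / 56.15 = 579.3232
CPM(uninfected rep2) = 69224 / 12.66 = 5467.9305
CPM(C. albicans-infected rep1) = 58076 / 21.81 = 2662.8152
CPM(C. albicans-infected rep2) = 26746 / 30.69 = 871.4891
mean CPM(uninfected) = 3023.6269; mean CPM(C. albicans-infected) = 1767.1522
Fold change = 1767.1522 / 3023.6269 = 0.58445
log2(0.58445) = -0.7749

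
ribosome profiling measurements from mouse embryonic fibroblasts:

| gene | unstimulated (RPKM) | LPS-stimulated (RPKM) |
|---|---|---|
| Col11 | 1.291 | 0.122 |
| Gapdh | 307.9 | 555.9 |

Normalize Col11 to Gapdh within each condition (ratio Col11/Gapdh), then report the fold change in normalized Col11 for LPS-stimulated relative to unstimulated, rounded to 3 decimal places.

Col11/Gapdh (unstimulated) = 1.291 / 307.9 = 0.0041929
Col11/Gapdh (LPS-stimulated) = 0.122 / 555.9 = 0.00021946
Fold change = 0.00021946 / 0.0041929 = 0.0523

0.052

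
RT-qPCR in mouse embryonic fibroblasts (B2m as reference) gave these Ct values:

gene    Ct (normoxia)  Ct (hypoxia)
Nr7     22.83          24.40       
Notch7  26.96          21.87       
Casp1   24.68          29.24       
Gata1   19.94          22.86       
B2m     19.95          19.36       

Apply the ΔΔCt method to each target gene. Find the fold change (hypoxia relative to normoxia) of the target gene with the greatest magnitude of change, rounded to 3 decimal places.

0.028

Nr7: ΔΔCt = (24.40−19.36) − (22.83−19.95) = 5.04 − 2.88 = 2.16; fold change = 2^-2.16 = 0.224
Notch7: ΔΔCt = (21.87−19.36) − (26.96−19.95) = 2.51 − 7.01 = -4.50; fold change = 2^4.50 = 22.627
Casp1: ΔΔCt = (29.24−19.36) − (24.68−19.95) = 9.88 − 4.73 = 5.15; fold change = 2^-5.15 = 0.028
Gata1: ΔΔCt = (22.86−19.36) − (19.94−19.95) = 3.50 − (-0.01) = 3.51; fold change = 2^-3.51 = 0.088
Casp1 has the largest |ΔΔCt| = 5.15.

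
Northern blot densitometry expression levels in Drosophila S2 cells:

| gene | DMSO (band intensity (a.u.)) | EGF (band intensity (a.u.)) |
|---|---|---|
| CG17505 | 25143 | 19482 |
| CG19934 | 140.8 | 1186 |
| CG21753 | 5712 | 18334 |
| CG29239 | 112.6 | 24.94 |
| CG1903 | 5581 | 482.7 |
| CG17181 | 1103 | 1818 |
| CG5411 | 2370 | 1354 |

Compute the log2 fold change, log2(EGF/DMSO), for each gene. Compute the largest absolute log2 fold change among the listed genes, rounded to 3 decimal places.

log2(19482/25143) = -0.368  (CG17505)
log2(1186/140.8) = 3.074  (CG19934)
log2(18334/5712) = 1.682  (CG21753)
log2(24.94/112.6) = -2.175  (CG29239)
log2(482.7/5581) = -3.531  (CG1903)
log2(1818/1103) = 0.721  (CG17181)
log2(1354/2370) = -0.808  (CG5411)
The largest magnitude belongs to CG1903.

3.531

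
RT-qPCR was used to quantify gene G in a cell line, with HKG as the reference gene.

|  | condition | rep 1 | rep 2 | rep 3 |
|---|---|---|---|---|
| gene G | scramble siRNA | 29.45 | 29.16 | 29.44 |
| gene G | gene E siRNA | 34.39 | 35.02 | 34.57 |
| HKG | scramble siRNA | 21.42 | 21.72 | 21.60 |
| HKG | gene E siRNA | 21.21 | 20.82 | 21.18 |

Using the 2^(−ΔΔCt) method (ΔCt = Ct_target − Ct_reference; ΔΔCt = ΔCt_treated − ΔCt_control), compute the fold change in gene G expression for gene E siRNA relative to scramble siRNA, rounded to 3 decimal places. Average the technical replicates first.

0.018

Mean Ct: gene G scramble siRNA 29.350; gene G gene E siRNA 34.660; HKG scramble siRNA 21.580; HKG gene E siRNA 21.070
ΔCt(scramble siRNA) = 29.350 − 21.580 = 7.770
ΔCt(gene E siRNA) = 34.660 − 21.070 = 13.590
ΔΔCt = 13.590 − 7.770 = 5.820
Fold change = 2^(−5.820) = 0.0177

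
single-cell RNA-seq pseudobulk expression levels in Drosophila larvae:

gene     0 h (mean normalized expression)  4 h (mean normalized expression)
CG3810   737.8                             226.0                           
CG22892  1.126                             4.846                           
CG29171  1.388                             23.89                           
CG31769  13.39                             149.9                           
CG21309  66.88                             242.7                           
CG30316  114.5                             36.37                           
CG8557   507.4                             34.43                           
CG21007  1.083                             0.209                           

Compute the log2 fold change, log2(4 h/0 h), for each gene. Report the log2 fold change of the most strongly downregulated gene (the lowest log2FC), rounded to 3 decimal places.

-3.881

log2(226.0/737.8) = -1.707  (CG3810)
log2(4.846/1.126) = 2.106  (CG22892)
log2(23.89/1.388) = 4.105  (CG29171)
log2(149.9/13.39) = 3.485  (CG31769)
log2(242.7/66.88) = 1.860  (CG21309)
log2(36.37/114.5) = -1.655  (CG30316)
log2(34.43/507.4) = -3.881  (CG8557)
log2(0.209/1.083) = -2.373  (CG21007)
CG8557 is most strongly downregulated.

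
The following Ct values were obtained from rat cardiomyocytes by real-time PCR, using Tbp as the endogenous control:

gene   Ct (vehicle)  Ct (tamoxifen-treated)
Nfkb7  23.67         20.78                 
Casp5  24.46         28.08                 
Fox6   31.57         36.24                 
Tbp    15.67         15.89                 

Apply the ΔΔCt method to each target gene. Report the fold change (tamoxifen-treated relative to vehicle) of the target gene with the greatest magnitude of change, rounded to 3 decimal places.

Nfkb7: ΔΔCt = (20.78−15.89) − (23.67−15.67) = 4.89 − 8.00 = -3.11; fold change = 2^3.11 = 8.634
Casp5: ΔΔCt = (28.08−15.89) − (24.46−15.67) = 12.19 − 8.79 = 3.40; fold change = 2^-3.40 = 0.095
Fox6: ΔΔCt = (36.24−15.89) − (31.57−15.67) = 20.35 − 15.90 = 4.45; fold change = 2^-4.45 = 0.046
Fox6 has the largest |ΔΔCt| = 4.45.

0.046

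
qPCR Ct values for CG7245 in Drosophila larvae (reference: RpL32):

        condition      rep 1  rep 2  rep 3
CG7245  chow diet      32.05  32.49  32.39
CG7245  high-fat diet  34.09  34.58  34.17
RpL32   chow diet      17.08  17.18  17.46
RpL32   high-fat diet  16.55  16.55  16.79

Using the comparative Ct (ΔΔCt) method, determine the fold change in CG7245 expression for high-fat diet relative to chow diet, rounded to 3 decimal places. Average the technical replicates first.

0.167

Mean Ct: CG7245 chow diet 32.310; CG7245 high-fat diet 34.280; RpL32 chow diet 17.240; RpL32 high-fat diet 16.630
ΔCt(chow diet) = 32.310 − 17.240 = 15.070
ΔCt(high-fat diet) = 34.280 − 16.630 = 17.650
ΔΔCt = 17.650 − 15.070 = 2.580
Fold change = 2^(−2.580) = 0.1672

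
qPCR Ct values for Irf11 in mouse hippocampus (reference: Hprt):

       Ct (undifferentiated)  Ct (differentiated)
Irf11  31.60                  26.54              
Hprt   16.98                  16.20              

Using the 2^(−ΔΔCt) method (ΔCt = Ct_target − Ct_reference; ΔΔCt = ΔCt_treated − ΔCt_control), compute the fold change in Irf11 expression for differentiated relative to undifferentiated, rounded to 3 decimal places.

19.427

ΔCt(undifferentiated) = 31.600 − 16.980 = 14.620
ΔCt(differentiated) = 26.540 − 16.200 = 10.340
ΔΔCt = 10.340 − 14.620 = -4.280
Fold change = 2^(−(-4.280)) = 2^4.280 = 19.4271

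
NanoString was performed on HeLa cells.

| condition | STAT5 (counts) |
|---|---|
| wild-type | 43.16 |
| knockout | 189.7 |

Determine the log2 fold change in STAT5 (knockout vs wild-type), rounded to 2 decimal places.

2.14

Fold change = 189.7 / 43.16 = 4.3953
log2(4.3953) = 2.136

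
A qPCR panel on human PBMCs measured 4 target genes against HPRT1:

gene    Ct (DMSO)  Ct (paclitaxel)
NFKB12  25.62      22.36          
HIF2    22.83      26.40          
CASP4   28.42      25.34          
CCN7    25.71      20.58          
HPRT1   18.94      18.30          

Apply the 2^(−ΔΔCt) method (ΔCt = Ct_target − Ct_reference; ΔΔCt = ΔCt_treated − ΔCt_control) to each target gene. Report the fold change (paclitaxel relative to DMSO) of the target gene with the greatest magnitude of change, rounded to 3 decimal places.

22.471

NFKB12: ΔΔCt = (22.36−18.30) − (25.62−18.94) = 4.06 − 6.68 = -2.62; fold change = 2^2.62 = 6.148
HIF2: ΔΔCt = (26.40−18.30) − (22.83−18.94) = 8.10 − 3.89 = 4.21; fold change = 2^-4.21 = 0.054
CASP4: ΔΔCt = (25.34−18.30) − (28.42−18.94) = 7.04 − 9.48 = -2.44; fold change = 2^2.44 = 5.426
CCN7: ΔΔCt = (20.58−18.30) − (25.71−18.94) = 2.28 − 6.77 = -4.49; fold change = 2^4.49 = 22.471
CCN7 has the largest |ΔΔCt| = 4.49.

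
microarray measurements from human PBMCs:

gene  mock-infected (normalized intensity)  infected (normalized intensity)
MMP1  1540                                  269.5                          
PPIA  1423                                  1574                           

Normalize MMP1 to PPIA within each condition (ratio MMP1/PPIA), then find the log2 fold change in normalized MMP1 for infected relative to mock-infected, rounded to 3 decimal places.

MMP1/PPIA (mock-infected) = 1540 / 1423 = 1.0822
MMP1/PPIA (infected) = 269.5 / 1574 = 0.17122
Fold change = 0.17122 / 1.0822 = 0.1582
log2(0.1582) = -2.6601

-2.660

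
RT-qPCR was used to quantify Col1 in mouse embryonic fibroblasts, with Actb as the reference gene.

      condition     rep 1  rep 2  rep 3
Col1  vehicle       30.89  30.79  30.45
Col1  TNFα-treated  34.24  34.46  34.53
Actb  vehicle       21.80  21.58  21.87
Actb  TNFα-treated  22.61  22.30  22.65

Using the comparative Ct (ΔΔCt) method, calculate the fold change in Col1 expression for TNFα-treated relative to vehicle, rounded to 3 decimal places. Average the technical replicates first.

0.131

Mean Ct: Col1 vehicle 30.710; Col1 TNFα-treated 34.410; Actb vehicle 21.750; Actb TNFα-treated 22.520
ΔCt(vehicle) = 30.710 − 21.750 = 8.960
ΔCt(TNFα-treated) = 34.410 − 22.520 = 11.890
ΔΔCt = 11.890 − 8.960 = 2.930
Fold change = 2^(−2.930) = 0.1312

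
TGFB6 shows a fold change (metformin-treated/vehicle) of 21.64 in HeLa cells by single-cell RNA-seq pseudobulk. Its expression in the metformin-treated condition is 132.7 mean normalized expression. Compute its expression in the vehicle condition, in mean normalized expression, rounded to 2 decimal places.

vehicle expression = 132.7 / 21.64 = 6.13

6.13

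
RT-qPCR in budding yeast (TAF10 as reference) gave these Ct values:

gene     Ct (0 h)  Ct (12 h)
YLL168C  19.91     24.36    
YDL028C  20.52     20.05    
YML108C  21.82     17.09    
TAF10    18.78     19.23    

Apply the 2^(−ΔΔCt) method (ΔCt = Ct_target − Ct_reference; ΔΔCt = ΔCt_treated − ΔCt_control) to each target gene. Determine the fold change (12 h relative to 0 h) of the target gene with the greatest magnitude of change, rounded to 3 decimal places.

YLL168C: ΔΔCt = (24.36−19.23) − (19.91−18.78) = 5.13 − 1.13 = 4.00; fold change = 2^-4.00 = 0.062
YDL028C: ΔΔCt = (20.05−19.23) − (20.52−18.78) = 0.82 − 1.74 = -0.92; fold change = 2^0.92 = 1.892
YML108C: ΔΔCt = (17.09−19.23) − (21.82−18.78) = -2.14 − 3.04 = -5.18; fold change = 2^5.18 = 36.252
YML108C has the largest |ΔΔCt| = 5.18.

36.252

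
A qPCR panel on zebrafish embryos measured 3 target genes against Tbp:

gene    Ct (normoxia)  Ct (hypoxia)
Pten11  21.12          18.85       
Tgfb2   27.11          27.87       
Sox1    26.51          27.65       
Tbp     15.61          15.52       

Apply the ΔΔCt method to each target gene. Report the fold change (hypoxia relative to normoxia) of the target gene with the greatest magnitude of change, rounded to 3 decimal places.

Pten11: ΔΔCt = (18.85−15.52) − (21.12−15.61) = 3.33 − 5.51 = -2.18; fold change = 2^2.18 = 4.532
Tgfb2: ΔΔCt = (27.87−15.52) − (27.11−15.61) = 12.35 − 11.50 = 0.85; fold change = 2^-0.85 = 0.555
Sox1: ΔΔCt = (27.65−15.52) − (26.51−15.61) = 12.13 − 10.90 = 1.23; fold change = 2^-1.23 = 0.426
Pten11 has the largest |ΔΔCt| = 2.18.

4.532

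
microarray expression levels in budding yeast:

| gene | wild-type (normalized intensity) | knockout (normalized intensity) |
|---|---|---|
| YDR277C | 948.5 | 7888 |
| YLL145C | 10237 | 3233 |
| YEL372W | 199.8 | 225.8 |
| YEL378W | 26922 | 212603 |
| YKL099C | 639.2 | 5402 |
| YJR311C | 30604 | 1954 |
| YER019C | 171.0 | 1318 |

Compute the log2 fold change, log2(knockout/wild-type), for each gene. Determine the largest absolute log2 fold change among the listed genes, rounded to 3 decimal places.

log2(7888/948.5) = 3.056  (YDR277C)
log2(3233/10237) = -1.663  (YLL145C)
log2(225.8/199.8) = 0.176  (YEL372W)
log2(212603/26922) = 2.981  (YEL378W)
log2(5402/639.2) = 3.079  (YKL099C)
log2(1954/30604) = -3.969  (YJR311C)
log2(1318/171.0) = 2.946  (YER019C)
The largest magnitude belongs to YJR311C.

3.969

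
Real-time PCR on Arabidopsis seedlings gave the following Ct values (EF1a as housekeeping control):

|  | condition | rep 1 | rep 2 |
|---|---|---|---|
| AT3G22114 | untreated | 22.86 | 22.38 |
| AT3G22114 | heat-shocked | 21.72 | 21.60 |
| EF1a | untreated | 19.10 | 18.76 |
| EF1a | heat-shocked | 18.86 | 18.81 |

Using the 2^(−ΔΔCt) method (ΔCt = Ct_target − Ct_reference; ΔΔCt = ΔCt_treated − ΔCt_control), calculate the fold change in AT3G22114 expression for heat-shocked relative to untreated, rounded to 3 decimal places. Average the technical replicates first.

Mean Ct: AT3G22114 untreated 22.620; AT3G22114 heat-shocked 21.660; EF1a untreated 18.930; EF1a heat-shocked 18.835
ΔCt(untreated) = 22.620 − 18.930 = 3.690
ΔCt(heat-shocked) = 21.660 − 18.835 = 2.825
ΔΔCt = 2.825 − 3.690 = -0.865
Fold change = 2^(−(-0.865)) = 2^0.865 = 1.8213

1.821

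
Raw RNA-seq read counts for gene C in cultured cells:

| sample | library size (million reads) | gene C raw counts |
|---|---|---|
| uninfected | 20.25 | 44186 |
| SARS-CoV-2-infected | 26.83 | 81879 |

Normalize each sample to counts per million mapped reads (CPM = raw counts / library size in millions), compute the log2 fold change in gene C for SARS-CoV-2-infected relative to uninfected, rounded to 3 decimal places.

0.484

CPM(uninfected) = 44186 / 20.25 = 2182.0247
CPM(SARS-CoV-2-infected) = 81879 / 26.83 = 3051.7704
Fold change = 3051.7704 / 2182.0247 = 1.39860
log2(1.39860) = 0.4840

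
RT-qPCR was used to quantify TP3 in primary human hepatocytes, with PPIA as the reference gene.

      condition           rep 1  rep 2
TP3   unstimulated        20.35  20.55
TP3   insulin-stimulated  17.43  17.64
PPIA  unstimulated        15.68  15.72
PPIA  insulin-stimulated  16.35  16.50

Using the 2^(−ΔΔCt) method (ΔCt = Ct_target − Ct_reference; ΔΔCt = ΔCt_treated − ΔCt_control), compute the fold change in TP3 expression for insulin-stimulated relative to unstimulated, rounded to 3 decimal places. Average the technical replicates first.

Mean Ct: TP3 unstimulated 20.450; TP3 insulin-stimulated 17.535; PPIA unstimulated 15.700; PPIA insulin-stimulated 16.425
ΔCt(unstimulated) = 20.450 − 15.700 = 4.750
ΔCt(insulin-stimulated) = 17.535 − 16.425 = 1.110
ΔΔCt = 1.110 − 4.750 = -3.640
Fold change = 2^(−(-3.640)) = 2^3.640 = 12.4666

12.467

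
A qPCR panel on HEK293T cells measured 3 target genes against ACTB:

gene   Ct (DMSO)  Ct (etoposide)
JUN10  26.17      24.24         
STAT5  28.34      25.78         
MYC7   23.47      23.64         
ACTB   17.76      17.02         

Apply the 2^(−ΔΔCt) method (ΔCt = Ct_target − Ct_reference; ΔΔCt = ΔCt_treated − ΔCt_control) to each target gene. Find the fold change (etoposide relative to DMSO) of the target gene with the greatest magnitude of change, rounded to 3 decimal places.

JUN10: ΔΔCt = (24.24−17.02) − (26.17−17.76) = 7.22 − 8.41 = -1.19; fold change = 2^1.19 = 2.282
STAT5: ΔΔCt = (25.78−17.02) − (28.34−17.76) = 8.76 − 10.58 = -1.82; fold change = 2^1.82 = 3.531
MYC7: ΔΔCt = (23.64−17.02) − (23.47−17.76) = 6.62 − 5.71 = 0.91; fold change = 2^-0.91 = 0.532
STAT5 has the largest |ΔΔCt| = 1.82.

3.531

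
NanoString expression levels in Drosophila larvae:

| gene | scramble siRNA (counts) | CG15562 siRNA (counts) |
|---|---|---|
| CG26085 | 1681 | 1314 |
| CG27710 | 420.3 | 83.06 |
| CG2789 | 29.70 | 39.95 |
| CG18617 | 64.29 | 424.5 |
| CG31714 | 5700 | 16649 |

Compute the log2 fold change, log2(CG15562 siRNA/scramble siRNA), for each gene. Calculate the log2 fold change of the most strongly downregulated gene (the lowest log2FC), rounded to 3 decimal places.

-2.339

log2(1314/1681) = -0.355  (CG26085)
log2(83.06/420.3) = -2.339  (CG27710)
log2(39.95/29.70) = 0.428  (CG2789)
log2(424.5/64.29) = 2.723  (CG18617)
log2(16649/5700) = 1.546  (CG31714)
CG27710 is most strongly downregulated.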